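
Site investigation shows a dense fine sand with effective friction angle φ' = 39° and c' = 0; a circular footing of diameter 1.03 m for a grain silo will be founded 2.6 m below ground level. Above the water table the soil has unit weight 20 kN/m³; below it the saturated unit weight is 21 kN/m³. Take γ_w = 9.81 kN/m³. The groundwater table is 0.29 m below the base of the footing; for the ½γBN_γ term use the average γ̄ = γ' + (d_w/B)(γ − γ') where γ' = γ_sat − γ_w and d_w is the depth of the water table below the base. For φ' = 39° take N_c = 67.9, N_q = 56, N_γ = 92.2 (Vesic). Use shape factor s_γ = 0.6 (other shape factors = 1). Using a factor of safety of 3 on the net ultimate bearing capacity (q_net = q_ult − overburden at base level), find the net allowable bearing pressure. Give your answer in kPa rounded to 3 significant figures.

q_all(net) ≈ 1080 kPa

Overburden at base level: q = 20 × 2.6 = 52 kPa.
The water table is 0.29 m below the base (< B = 1.03 m), so the ½γBN_γ term uses γ̄ = γ' + (d_w/B)(γ − γ') = 11.19 + (0.29/1.03)(20 − 11.19) = 13.67 kN/m³.
Surcharge term q·N_q = 52 × 56 = 2912 kPa; self-weight term 0.5·γ·B·N_γ·s_γ = 0.5 × 13.67 × 1.03 × 92.2 × 0.6 = 389.47 kPa.
q_ult = 2912 + 389.47 = 3301.5 kPa.
q_net = 3301.5 − 52 = 3249.5 kPa.
q_all(net) = 3249.5 / 3 = 1083.2 kPa.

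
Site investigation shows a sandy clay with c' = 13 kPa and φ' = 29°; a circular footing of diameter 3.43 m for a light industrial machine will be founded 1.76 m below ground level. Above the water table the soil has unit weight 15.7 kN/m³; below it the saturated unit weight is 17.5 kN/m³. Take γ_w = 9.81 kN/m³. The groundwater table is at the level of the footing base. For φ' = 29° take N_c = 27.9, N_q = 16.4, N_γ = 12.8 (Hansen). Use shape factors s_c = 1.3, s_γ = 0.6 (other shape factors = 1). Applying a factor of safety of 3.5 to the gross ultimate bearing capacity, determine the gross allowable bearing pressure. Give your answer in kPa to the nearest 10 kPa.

q_all ≈ 290 kPa

Overburden at base level: q = 15.7 × 1.76 = 27.632 kPa.
Below the base the soil is submerged, so the ½γBN_γ term uses γ' = 17.5 − 9.81 = 7.69 kN/m³.
Cohesion term c·N_c·s_c = 13 × 27.9 × 1.3 = 471.51 kPa; surcharge term q·N_q = 27.632 × 16.4 = 453.16 kPa; self-weight term 0.5·γ·B·N_γ·s_γ = 0.5 × 7.69 × 3.43 × 12.8 × 0.6 = 101.29 kPa.
q_ult = 471.51 + 453.16 + 101.29 = 1026 kPa.
q_all = q_ult / FS = 1026 / 3.5 = 293.13 kPa.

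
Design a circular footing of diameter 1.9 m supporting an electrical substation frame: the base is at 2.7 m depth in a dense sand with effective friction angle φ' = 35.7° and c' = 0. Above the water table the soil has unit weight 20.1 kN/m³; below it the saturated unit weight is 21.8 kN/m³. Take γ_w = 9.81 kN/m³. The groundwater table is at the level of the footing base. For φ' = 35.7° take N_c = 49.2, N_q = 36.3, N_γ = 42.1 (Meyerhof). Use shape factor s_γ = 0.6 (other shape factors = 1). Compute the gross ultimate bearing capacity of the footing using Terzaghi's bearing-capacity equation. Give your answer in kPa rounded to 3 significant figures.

q_ult ≈ 2260 kPa

Effective surcharge at the founding depth q = γ·D_f = 20.1 × 2.7 = 54.27 kPa.
The water table coincides with the base, so in the self-weight term γ → γ' = 11.99 kN/m³.
q_ult = q·N_q + 0.5·γ·B·N_γ·s_γ
     = 54.27 × 36.3 + 0.5 × 11.99 × 1.9 × 42.1 × 0.6
     = 1970 + 287.72 = 2257.7 kPa.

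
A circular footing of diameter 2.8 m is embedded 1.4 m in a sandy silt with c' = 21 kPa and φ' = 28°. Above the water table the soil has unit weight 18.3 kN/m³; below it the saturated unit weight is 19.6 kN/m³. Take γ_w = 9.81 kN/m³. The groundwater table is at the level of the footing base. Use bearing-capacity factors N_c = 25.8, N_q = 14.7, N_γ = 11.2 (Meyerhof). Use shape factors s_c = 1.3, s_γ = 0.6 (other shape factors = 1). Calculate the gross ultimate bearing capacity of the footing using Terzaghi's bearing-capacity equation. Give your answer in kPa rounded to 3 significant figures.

q_ult ≈ 1170 kPa

Overburden at base level: q = 18.3 × 1.4 = 25.62 kPa.
Below the base the soil is submerged, so the ½γBN_γ term uses γ' = 19.6 − 9.81 = 9.79 kN/m³.
Cohesion term c·N_c·s_c = 21 × 25.8 × 1.3 = 704.34 kPa; surcharge term q·N_q = 25.62 × 14.7 = 376.61 kPa; self-weight term 0.5·γ·B·N_γ·s_γ = 0.5 × 9.79 × 2.8 × 11.2 × 0.6 = 92.104 kPa.
q_ult = 704.34 + 376.61 + 92.104 = 1173.1 kPa.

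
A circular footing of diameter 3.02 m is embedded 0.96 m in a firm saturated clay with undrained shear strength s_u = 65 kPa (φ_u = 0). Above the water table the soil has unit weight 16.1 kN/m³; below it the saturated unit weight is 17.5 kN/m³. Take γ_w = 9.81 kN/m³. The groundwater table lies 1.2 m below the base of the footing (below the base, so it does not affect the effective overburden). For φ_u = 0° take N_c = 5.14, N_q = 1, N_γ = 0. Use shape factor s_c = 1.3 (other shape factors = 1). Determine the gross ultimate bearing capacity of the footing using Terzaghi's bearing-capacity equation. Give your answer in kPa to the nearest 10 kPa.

q_ult ≈ 450 kPa

q = γ·D_f = 16.1 × 0.96 = 15.456 kPa.
c·N_c·s_c = 65 × 5.14 × 1.3 = 434.33 kPa
q·N_q = 15.456 × 1 = 15.456 kPa
q_ult = 434.33 + 15.456 = 449.79 kPa.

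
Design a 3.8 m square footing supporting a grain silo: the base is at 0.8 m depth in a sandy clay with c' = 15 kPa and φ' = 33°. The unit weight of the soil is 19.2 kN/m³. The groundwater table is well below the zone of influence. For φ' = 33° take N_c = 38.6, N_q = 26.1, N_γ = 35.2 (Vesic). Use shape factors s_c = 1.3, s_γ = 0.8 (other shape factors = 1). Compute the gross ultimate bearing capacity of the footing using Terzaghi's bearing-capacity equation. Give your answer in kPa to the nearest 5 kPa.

q = γ·D_f = 19.2 × 0.8 = 15.36 kPa.
c·N_c·s_c = 15 × 38.6 × 1.3 = 752.7 kPa
q·N_q = 15.36 × 26.1 = 400.9 kPa
0.5·γ·B·N_γ·s_γ = 0.5 × 19.2 × 3.8 × 35.2 × 0.8 = 1027.3 kPa
q_ult = 752.7 + 400.9 + 1027.3 = 2180.9 kPa.

q_ult ≈ 2180 kPa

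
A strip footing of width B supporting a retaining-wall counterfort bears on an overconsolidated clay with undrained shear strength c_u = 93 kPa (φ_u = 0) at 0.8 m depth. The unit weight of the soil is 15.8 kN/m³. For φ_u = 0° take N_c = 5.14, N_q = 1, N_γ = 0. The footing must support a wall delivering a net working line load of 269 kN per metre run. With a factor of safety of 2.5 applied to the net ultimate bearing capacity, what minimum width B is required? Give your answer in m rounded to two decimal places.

q = γ·D_f = 15.8 × 0.8 = 12.64 kPa.
c·N_c = 93 × 5.14 = 478.02 kPa
q·N_q = 12.64 × 1 = 12.64 kPa
q_ult = 478.02 + 12.64 = 490.66 kPa.
For φ = 0 the ½γBN_γ term vanishes, so q_ult is independent of B. q_net = 490.66 − 12.64 = 478.02 kPa; q_all(net) = 478.02/2.5 = 191.21 kPa.
Required width B = w / q_all(net) = 269 / 191.21 = 1.407 m.

B = 1.41 m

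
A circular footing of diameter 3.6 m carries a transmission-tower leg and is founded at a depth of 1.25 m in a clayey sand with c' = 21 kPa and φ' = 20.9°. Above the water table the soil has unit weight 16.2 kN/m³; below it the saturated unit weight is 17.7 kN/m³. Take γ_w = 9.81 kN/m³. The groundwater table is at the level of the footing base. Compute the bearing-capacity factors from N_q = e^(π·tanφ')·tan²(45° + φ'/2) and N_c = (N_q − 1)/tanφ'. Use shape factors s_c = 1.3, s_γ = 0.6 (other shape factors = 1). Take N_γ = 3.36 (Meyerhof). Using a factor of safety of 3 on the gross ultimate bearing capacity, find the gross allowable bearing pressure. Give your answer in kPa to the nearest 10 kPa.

N_q = e^(π·tan20.9°)·tan²(55.45°) = 7; N_c = (N_q − 1)/tanφ' = 15.71.
Effective surcharge at the founding depth q = γ·D_f = 16.2 × 1.25 = 20.25 kPa.
The water table coincides with the base, so in the self-weight term γ → γ' = 7.89 kN/m³.
q_ult = c·N_c·s_c + q·N_q + 0.5·γ·B·N_γ·s_γ
     = 21 × 15.713 × 1.3 + 20.25 × 7.0002 + 0.5 × 7.89 × 3.6 × 3.36 × 0.6
     = 428.97 + 141.75 + 28.631 = 599.35 kPa.
q_all = 599.35 / 3 = 199.78 kPa.

q_all ≈ 200 kPa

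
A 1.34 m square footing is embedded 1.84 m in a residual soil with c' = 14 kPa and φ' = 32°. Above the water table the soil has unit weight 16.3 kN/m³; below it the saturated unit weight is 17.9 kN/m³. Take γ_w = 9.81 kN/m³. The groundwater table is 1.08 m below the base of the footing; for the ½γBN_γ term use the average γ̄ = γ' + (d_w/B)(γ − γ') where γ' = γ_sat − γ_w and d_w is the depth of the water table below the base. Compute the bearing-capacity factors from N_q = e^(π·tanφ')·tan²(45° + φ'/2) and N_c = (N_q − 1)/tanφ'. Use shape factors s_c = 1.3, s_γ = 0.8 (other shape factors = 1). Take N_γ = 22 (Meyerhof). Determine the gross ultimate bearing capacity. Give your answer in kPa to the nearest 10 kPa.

tan32° = 0.6249, so N_q = e^(π×0.6249)·tan²(61°) = 7.121 × 3.255 = 23.18.
N_c = (23.18 − 1)/tan32° = 35.49.
Effective surcharge at the founding depth q = γ·D_f = 16.3 × 1.84 = 29.992 kPa.
With d_w = 1.08 m < B, γ̄ = 8.09 + (1.08/1.34) × (16.3 − 8.09) = 14.707 kN/m³.
q_ult = c·N_c·s_c + q·N_q + 0.5·γ·B·N_γ·s_γ
     = 14 × 35.49 × 1.3 + 29.992 × 23.177 + 0.5 × 14.707 × 1.34 × 22 × 0.8
     = 645.92 + 695.12 + 173.43 = 1514.5 kPa.

q_ult ≈ 1510 kPa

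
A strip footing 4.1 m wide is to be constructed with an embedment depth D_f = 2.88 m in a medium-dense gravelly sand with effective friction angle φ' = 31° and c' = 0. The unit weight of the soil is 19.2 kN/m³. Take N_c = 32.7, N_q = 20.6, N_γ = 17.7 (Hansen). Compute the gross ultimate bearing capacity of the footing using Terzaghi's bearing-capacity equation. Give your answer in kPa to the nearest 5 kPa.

q = γ·D_f = 19.2 × 2.88 = 55.296 kPa.
q·N_q = 55.296 × 20.6 = 1139.1 kPa
0.5·γ·B·N_γ = 0.5 × 19.2 × 4.1 × 17.7 = 696.67 kPa
q_ult = 1139.1 + 696.67 = 1835.8 kPa.

q_ult ≈ 1835 kPa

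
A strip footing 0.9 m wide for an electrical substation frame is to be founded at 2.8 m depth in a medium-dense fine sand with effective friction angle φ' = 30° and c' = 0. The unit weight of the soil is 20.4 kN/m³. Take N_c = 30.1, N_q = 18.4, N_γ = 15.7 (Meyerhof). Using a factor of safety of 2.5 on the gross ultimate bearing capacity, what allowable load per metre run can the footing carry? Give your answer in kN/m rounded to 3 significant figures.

≈ 430 kN/m

Overburden at base level: q = 20.4 × 2.8 = 57.12 kPa.
Surcharge term q·N_q = 57.12 × 18.4 = 1051 kPa; self-weight term 0.5·γ·B·N_γ = 0.5 × 20.4 × 0.9 × 15.7 = 144.13 kPa.
q_ult = 1051 + 144.13 = 1195.1 kPa.
Gross allowable pressure q_all = 1195.1 / 2.5 = 478.05 kPa.
Allowable wall load = q_all × B = 478.05 × 0.9 = 430.25 kN per metre run.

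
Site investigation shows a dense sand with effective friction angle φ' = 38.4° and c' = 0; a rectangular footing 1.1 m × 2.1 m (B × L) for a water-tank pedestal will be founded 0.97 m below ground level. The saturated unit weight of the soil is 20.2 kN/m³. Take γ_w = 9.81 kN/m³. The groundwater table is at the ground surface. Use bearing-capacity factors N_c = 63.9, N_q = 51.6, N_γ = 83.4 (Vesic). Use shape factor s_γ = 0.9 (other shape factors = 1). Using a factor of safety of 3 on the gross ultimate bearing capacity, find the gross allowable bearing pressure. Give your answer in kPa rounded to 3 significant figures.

Water table at ground surface, so effective unit weight γ' = 20.2 − 9.81 = 10.39 kN/m³ is used throughout; overburden q = 10.39 × 0.97 = 10.078 kPa; the same γ' applies in the ½γBN_γ term.
Surcharge term q·N_q = 10.078 × 51.6 = 520.04 kPa; self-weight term 0.5·γ·B·N_γ·s_γ = 0.5 × 10.39 × 1.1 × 83.4 × 0.9 = 428.93 kPa.
q_ult = 520.04 + 428.93 = 948.97 kPa.
q_all = 948.97 / 3 = 316.32 kPa.

q_all ≈ 316 kPa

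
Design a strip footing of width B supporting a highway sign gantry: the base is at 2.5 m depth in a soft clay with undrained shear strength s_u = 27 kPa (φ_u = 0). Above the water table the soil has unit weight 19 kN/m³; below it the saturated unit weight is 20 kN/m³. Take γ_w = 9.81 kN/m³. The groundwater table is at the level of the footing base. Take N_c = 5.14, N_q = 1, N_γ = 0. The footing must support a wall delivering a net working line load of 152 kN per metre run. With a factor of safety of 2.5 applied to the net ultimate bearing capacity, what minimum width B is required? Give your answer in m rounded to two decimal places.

Effective surcharge at the founding depth q = γ·D_f = 19 × 2.5 = 47.5 kPa.
q_ult = c·N_c + q·N_q
     = 27 × 5.14 + 47.5 × 1
     = 138.78 + 47.5 = 186.28 kPa.
For φ = 0 the ½γBN_γ term vanishes, so q_ult is independent of B. q_net = 186.28 − 47.5 = 138.78 kPa; q_all(net) = 138.78/2.5 = 55.512 kPa.
Required width B = w / q_all(net) = 152 / 55.512 = 2.738 m.

B = 2.74 m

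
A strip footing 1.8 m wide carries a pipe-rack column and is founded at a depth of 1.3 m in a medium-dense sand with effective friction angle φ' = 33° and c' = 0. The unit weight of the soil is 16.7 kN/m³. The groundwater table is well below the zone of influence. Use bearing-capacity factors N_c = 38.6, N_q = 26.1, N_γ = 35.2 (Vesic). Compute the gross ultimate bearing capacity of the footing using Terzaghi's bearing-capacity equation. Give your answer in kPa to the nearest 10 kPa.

q_ult ≈ 1100 kPa

Overburden at base level: q = 16.7 × 1.3 = 21.71 kPa.
Surcharge term q·N_q = 21.71 × 26.1 = 566.63 kPa; self-weight term 0.5·γ·B·N_γ = 0.5 × 16.7 × 1.8 × 35.2 = 529.06 kPa.
q_ult = 566.63 + 529.06 = 1095.7 kPa.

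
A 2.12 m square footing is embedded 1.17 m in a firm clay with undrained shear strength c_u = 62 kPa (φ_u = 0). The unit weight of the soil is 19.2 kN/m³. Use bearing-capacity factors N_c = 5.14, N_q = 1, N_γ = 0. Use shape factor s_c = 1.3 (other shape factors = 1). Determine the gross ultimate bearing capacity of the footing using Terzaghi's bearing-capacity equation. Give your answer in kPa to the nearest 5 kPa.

q = γ·D_f = 19.2 × 1.17 = 22.464 kPa.
c·N_c·s_c = 62 × 5.14 × 1.3 = 414.28 kPa
q·N_q = 22.464 × 1 = 22.464 kPa
q_ult = 414.28 + 22.464 = 436.75 kPa.

q_ult ≈ 435 kPa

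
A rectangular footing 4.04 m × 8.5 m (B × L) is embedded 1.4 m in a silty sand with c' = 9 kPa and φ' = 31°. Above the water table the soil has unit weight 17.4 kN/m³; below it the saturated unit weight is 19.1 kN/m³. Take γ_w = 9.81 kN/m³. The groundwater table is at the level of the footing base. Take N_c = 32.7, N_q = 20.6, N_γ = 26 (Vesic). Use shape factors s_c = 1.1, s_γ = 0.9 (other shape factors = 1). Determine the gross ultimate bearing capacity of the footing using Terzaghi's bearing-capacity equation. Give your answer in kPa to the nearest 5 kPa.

q_ult ≈ 1265 kPa

q = γ·D_f = 17.4 × 1.4 = 24.36 kPa.
For the ½γBN_γ term take γ' = 19.1 − 9.81 = 9.29 kN/m³ (soil below base is submerged).
c·N_c·s_c = 9 × 32.7 × 1.1 = 323.73 kPa
q·N_q = 24.36 × 20.6 = 501.82 kPa
0.5·γ·B·N_γ·s_γ = 0.5 × 9.29 × 4.04 × 26 × 0.9 = 439.12 kPa
q_ult = 323.73 + 501.82 + 439.12 = 1264.7 kPa.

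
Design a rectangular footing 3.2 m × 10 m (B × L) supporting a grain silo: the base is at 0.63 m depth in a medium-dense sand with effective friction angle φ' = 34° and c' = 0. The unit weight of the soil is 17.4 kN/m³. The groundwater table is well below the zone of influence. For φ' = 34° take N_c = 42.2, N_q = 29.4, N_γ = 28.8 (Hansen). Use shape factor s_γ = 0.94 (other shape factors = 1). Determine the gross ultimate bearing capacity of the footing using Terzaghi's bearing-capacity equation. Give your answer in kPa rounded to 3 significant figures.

q = γ·D_f = 17.4 × 0.63 = 10.962 kPa.
q·N_q = 10.962 × 29.4 = 322.28 kPa
0.5·γ·B·N_γ·s_γ = 0.5 × 17.4 × 3.2 × 28.8 × 0.94 = 753.68 kPa
q_ult = 322.28 + 753.68 = 1076 kPa.

q_ult ≈ 1080 kPa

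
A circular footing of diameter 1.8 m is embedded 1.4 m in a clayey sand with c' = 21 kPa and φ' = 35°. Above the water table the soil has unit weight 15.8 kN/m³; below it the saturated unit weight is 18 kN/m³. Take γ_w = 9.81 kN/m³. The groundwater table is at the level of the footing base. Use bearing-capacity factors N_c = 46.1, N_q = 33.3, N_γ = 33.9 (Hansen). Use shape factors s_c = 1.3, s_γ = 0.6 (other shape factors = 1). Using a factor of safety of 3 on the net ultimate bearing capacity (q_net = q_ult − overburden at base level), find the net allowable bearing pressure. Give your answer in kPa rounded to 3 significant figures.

q_all(net) ≈ 708 kPa

Effective surcharge at the founding depth q = γ·D_f = 15.8 × 1.4 = 22.12 kPa.
The water table coincides with the base, so in the self-weight term γ → γ' = 8.19 kN/m³.
q_ult = c·N_c·s_c + q·N_q + 0.5·γ·B·N_γ·s_γ
     = 21 × 46.1 × 1.3 + 22.12 × 33.3 + 0.5 × 8.19 × 1.8 × 33.9 × 0.6
     = 1258.5 + 736.6 + 149.93 = 2145.1 kPa.
q_net = 2145.1 − 22.12 = 2122.9 kPa.
q_all(net) = 2122.9 / 3 = 707.64 kPa.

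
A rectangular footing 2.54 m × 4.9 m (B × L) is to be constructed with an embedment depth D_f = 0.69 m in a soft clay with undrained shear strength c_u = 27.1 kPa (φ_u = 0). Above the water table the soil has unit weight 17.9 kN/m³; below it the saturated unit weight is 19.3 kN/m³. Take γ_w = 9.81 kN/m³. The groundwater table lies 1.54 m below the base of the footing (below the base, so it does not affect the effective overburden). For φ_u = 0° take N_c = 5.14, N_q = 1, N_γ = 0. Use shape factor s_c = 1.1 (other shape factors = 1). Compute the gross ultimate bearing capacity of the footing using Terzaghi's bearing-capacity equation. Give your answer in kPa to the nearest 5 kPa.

q_ult ≈ 165 kPa

Overburden at base level: q = 17.9 × 0.69 = 12.351 kPa.
Cohesion term c·N_c·s_c = 27.1 × 5.14 × 1.1 = 153.22 kPa; surcharge term q·N_q = 12.351 × 1 = 12.351 kPa.
q_ult = 153.22 + 12.351 = 165.57 kPa.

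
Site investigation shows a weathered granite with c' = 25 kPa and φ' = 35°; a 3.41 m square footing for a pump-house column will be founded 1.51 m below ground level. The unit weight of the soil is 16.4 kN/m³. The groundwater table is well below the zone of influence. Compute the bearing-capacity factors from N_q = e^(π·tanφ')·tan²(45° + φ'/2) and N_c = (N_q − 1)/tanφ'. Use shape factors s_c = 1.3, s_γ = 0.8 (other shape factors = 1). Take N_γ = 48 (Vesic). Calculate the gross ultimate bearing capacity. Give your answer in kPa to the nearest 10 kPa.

q_ult ≈ 3400 kPa

tan35° = 0.7002, so N_q = e^(π×0.7002)·tan²(62.5°) = 9.023 × 3.69 = 33.3.
N_c = (33.3 − 1)/tan35° = 46.12.
Effective surcharge at the founding depth q = γ·D_f = 16.4 × 1.51 = 24.764 kPa.
q_ult = c·N_c·s_c + q·N_q + 0.5·γ·B·N_γ·s_γ
     = 25 × 46.124 × 1.3 + 24.764 × 33.296 + 0.5 × 16.4 × 3.41 × 48 × 0.8
     = 1499 + 824.54 + 1073.7 = 3397.3 kPa.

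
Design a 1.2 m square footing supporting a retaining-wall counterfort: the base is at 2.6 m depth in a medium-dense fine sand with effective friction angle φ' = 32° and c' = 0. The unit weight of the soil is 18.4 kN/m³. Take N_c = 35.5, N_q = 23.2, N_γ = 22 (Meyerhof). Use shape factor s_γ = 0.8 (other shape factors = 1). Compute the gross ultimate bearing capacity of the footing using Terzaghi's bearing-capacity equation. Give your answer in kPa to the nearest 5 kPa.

Overburden at base level: q = 18.4 × 2.6 = 47.84 kPa.
Surcharge term q·N_q = 47.84 × 23.2 = 1109.9 kPa; self-weight term 0.5·γ·B·N_γ·s_γ = 0.5 × 18.4 × 1.2 × 22 × 0.8 = 194.3 kPa.
q_ult = 1109.9 + 194.3 = 1304.2 kPa.

q_ult ≈ 1305 kPa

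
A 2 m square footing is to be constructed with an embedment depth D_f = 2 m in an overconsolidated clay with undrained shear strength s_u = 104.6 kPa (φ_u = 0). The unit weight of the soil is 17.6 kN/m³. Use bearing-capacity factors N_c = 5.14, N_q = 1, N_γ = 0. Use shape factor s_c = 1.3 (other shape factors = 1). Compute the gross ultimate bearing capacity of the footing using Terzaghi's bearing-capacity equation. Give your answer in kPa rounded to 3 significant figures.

q_ult ≈ 734 kPa

Overburden at base level: q = 17.6 × 2 = 35.2 kPa.
Cohesion term c·N_c·s_c = 104.6 × 5.14 × 1.3 = 698.94 kPa; surcharge term q·N_q = 35.2 × 1 = 35.2 kPa.
q_ult = 698.94 + 35.2 = 734.14 kPa.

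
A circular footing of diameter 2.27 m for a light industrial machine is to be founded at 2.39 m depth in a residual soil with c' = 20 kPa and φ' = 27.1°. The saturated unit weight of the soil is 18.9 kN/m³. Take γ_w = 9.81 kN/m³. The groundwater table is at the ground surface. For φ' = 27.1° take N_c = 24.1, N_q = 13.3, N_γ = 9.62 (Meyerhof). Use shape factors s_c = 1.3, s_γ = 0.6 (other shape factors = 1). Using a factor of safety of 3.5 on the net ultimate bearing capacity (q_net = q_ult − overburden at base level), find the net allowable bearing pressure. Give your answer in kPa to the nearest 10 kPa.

q_all(net) ≈ 270 kPa

With the water table at the surface the whole profile is submerged: γ' = 18.9 − 9.81 = 9.09 kN/m³, so q = γ'·D_f = 21.725 kPa; the same γ' applies in the ½γBN_γ term.
q_ult = c·N_c·s_c + q·N_q + 0.5·γ·B·N_γ·s_γ
     = 20 × 24.1 × 1.3 + 21.725 × 13.3 + 0.5 × 9.09 × 2.27 × 9.62 × 0.6
     = 626.6 + 288.94 + 59.551 = 975.09 kPa.
q_net = 975.09 − 21.725 = 953.37 kPa.
q_all(net) = 953.37 / 3.5 = 272.39 kPa.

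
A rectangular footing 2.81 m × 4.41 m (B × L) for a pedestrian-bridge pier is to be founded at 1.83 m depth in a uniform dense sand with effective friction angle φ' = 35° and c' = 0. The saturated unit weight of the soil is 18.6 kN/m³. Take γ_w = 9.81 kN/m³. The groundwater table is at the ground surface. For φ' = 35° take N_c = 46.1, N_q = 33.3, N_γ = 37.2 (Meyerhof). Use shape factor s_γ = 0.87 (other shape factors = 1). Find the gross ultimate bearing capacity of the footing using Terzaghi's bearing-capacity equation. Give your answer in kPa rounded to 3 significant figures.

With the water table at the surface the whole profile is submerged: γ' = 18.6 − 9.81 = 8.79 kN/m³, so q = γ'·D_f = 16.086 kPa; the same γ' applies in the ½γBN_γ term.
q_ult = q·N_q + 0.5·γ·B·N_γ·s_γ
     = 16.086 × 33.3 + 0.5 × 8.79 × 2.81 × 37.2 × 0.87
     = 535.65 + 399.69 = 935.35 kPa.

q_ult ≈ 935 kPa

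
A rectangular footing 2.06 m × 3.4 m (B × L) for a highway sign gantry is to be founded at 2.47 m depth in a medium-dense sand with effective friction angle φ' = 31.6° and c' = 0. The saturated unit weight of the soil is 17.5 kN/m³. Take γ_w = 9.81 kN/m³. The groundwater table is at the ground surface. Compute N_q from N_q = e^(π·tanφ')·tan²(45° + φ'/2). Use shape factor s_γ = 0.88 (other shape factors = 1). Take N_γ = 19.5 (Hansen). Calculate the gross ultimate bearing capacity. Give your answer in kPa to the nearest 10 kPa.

q_ult ≈ 560 kPa

tan31.6° = 0.6152, so N_q = e^(π×0.6152)·tan²(60.8°) = 6.908 × 3.202 = 22.12.
Water table at ground surface, so effective unit weight γ' = 17.5 − 9.81 = 7.69 kN/m³ is used throughout; overburden q = 7.69 × 2.47 = 18.994 kPa; the same γ' applies in the ½γBN_γ term.
Surcharge term q·N_q = 18.994 × 22.117 = 420.1 kPa; self-weight term 0.5·γ·B·N_γ·s_γ = 0.5 × 7.69 × 2.06 × 19.5 × 0.88 = 135.92 kPa.
q_ult = 420.1 + 135.92 = 556.02 kPa.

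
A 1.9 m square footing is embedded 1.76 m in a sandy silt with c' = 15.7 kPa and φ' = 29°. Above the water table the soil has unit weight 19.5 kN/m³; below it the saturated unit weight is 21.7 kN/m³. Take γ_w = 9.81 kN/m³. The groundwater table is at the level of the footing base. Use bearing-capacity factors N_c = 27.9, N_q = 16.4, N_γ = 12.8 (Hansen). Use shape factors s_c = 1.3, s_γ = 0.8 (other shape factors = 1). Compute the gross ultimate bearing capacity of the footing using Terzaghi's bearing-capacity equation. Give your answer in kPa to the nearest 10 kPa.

Effective surcharge at the founding depth q = γ·D_f = 19.5 × 1.76 = 34.32 kPa.
The water table coincides with the base, so in the self-weight term γ → γ' = 11.89 kN/m³.
q_ult = c·N_c·s_c + q·N_q + 0.5·γ·B·N_γ·s_γ
     = 15.7 × 27.9 × 1.3 + 34.32 × 16.4 + 0.5 × 11.89 × 1.9 × 12.8 × 0.8
     = 569.44 + 562.85 + 115.67 = 1248 kPa.

q_ult ≈ 1250 kPa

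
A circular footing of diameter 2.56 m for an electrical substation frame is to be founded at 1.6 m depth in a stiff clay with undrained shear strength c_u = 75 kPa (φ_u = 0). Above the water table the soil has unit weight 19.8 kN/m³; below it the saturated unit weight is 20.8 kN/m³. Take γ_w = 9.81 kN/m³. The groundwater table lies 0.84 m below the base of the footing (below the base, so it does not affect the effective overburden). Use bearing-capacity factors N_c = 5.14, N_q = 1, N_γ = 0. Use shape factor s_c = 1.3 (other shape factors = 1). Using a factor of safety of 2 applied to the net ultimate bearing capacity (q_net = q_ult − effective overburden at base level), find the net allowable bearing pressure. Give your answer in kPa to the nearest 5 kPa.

q_all(net) ≈ 250 kPa

Effective surcharge at the founding depth q = γ·D_f = 19.8 × 1.6 = 31.68 kPa.
q_ult = c·N_c·s_c + q·N_q
     = 75 × 5.14 × 1.3 + 31.68 × 1
     = 501.15 + 31.68 = 532.83 kPa.
Net ultimate: q_net = 532.83 − 31.68 = 501.15 kPa.
q_all(net) = 501.15 / 2 = 250.58 kPa.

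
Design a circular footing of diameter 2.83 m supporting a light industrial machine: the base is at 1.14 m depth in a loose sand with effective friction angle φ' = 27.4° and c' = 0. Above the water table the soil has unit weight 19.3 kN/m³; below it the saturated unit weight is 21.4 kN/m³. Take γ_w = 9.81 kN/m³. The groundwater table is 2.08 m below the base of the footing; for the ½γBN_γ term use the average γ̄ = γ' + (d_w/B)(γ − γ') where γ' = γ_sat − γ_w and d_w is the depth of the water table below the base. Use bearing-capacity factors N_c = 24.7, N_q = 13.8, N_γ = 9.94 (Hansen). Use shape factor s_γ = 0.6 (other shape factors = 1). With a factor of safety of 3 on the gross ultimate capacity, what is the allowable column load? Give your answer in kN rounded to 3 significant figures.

P_all ≈ 942 kN

Effective surcharge at the founding depth q = γ·D_f = 19.3 × 1.14 = 22.002 kPa.
With d_w = 2.08 m < B, γ̄ = 11.59 + (2.08/2.83) × (19.3 − 11.59) = 17.257 kN/m³.
q_ult = q·N_q + 0.5·γ·B·N_γ·s_γ
     = 22.002 × 13.8 + 0.5 × 17.257 × 2.83 × 9.94 × 0.6
     = 303.63 + 145.63 = 449.26 kPa.
Gross allowable pressure q_all = 449.26 / 3 = 149.75 kPa.
Footing area = 6.2902 m², so allowable column load = 149.75 × 6.2902 = 941.97 kN.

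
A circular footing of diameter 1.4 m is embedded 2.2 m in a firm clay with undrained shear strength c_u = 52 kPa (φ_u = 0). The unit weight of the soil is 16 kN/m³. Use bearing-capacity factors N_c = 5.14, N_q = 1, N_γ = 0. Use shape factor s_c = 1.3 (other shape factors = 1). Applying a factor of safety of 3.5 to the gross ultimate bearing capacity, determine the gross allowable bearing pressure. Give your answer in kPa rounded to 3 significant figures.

Effective surcharge at the founding depth q = γ·D_f = 16 × 2.2 = 35.2 kPa.
q_ult = c·N_c·s_c + q·N_q
     = 52 × 5.14 × 1.3 + 35.2 × 1
     = 347.46 + 35.2 = 382.66 kPa.
q_all = q_ult / FS = 382.66 / 3.5 = 109.33 kPa.

q_all ≈ 109 kPa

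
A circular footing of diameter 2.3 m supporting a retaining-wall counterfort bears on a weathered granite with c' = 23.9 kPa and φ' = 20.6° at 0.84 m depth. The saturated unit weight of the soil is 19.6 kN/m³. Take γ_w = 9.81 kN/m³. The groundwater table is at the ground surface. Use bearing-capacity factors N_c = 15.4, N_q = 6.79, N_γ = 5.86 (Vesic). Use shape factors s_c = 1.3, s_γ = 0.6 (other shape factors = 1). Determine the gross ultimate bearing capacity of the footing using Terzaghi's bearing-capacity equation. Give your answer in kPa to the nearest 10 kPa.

With the water table at the surface the whole profile is submerged: γ' = 19.6 − 9.81 = 9.79 kN/m³, so q = γ'·D_f = 8.2236 kPa; the same γ' applies in the ½γBN_γ term.
q_ult = c·N_c·s_c + q·N_q + 0.5·γ·B·N_γ·s_γ
     = 23.9 × 15.4 × 1.3 + 8.2236 × 6.79 + 0.5 × 9.79 × 2.3 × 5.86 × 0.6
     = 478.48 + 55.838 + 39.585 = 573.9 kPa.

q_ult ≈ 570 kPa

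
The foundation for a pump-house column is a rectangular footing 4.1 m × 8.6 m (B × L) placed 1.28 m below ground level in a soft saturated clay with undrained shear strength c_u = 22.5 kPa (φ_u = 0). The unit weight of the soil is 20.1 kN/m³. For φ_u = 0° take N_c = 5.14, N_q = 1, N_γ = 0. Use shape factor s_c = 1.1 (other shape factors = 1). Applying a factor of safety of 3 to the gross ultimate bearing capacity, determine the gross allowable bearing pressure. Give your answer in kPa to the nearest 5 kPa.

q_all ≈ 50 kPa

Overburden at base level: q = 20.1 × 1.28 = 25.728 kPa.
Cohesion term c·N_c·s_c = 22.5 × 5.14 × 1.1 = 127.22 kPa; surcharge term q·N_q = 25.728 × 1 = 25.728 kPa.
q_ult = 127.22 + 25.728 = 152.94 kPa.
q_all = q_ult / FS = 152.94 / 3 = 50.981 kPa.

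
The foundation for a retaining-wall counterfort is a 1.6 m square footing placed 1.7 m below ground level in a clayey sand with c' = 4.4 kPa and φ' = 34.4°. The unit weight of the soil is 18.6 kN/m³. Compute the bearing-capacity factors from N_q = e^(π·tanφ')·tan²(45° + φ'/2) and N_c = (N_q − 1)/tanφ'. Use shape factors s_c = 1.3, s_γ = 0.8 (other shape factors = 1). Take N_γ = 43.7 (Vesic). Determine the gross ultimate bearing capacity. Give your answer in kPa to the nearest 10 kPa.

tan34.4° = 0.6847, so N_q = e^(π×0.6847)·tan²(62.2°) = 8.594 × 3.597 = 30.92.
N_c = (30.92 − 1)/tan34.4° = 43.69.
Overburden at base level: q = 18.6 × 1.7 = 31.62 kPa.
Cohesion term c·N_c·s_c = 4.4 × 43.692 × 1.3 = 249.92 kPa; surcharge term q·N_q = 31.62 × 30.917 = 977.58 kPa; self-weight term 0.5·γ·B·N_γ·s_γ = 0.5 × 18.6 × 1.6 × 43.7 × 0.8 = 520.2 kPa.
q_ult = 249.92 + 977.58 + 520.2 = 1747.7 kPa.

q_ult ≈ 1750 kPa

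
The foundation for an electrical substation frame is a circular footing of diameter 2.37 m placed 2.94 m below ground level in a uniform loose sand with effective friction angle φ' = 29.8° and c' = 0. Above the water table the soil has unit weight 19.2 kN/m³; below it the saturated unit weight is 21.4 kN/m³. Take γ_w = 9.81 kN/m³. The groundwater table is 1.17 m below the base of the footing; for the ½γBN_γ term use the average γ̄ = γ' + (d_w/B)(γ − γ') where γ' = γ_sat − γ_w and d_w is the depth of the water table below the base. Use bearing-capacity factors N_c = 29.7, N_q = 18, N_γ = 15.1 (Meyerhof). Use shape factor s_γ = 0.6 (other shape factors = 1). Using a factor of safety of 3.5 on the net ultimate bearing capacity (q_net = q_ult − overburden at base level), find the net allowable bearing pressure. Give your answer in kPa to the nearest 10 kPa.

q_all(net) ≈ 320 kPa

Overburden at base level: q = 19.2 × 2.94 = 56.448 kPa.
The water table is 1.17 m below the base (< B = 2.37 m), so the ½γBN_γ term uses γ̄ = γ' + (d_w/B)(γ − γ') = 11.59 + (1.17/2.37)(19.2 − 11.59) = 15.347 kN/m³.
Surcharge term q·N_q = 56.448 × 18 = 1016.1 kPa; self-weight term 0.5·γ·B·N_γ·s_γ = 0.5 × 15.347 × 2.37 × 15.1 × 0.6 = 164.77 kPa.
q_ult = 1016.1 + 164.77 = 1180.8 kPa.
q_net = 1180.8 − 56.448 = 1124.4 kPa.
q_all(net) = 1124.4 / 3.5 = 321.25 kPa.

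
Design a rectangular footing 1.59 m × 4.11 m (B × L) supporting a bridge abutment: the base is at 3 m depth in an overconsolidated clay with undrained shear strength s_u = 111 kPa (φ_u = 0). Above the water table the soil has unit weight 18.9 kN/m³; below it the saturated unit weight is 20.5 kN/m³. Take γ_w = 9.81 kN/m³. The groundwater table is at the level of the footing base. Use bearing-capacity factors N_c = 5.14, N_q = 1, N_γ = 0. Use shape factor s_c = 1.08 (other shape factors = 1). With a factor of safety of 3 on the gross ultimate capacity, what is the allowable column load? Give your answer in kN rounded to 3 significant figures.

P_all ≈ 1470 kN

Overburden at base level: q = 18.9 × 3 = 56.7 kPa.
Cohesion term c·N_c·s_c = 111 × 5.14 × 1.08 = 616.18 kPa; surcharge term q·N_q = 56.7 × 1 = 56.7 kPa.
q_ult = 616.18 + 56.7 = 672.88 kPa.
Gross allowable pressure q_all = 672.88 / 3 = 224.29 kPa.
Footing area = 6.5349 m², so allowable column load = 224.29 × 6.5349 = 1465.7 kN.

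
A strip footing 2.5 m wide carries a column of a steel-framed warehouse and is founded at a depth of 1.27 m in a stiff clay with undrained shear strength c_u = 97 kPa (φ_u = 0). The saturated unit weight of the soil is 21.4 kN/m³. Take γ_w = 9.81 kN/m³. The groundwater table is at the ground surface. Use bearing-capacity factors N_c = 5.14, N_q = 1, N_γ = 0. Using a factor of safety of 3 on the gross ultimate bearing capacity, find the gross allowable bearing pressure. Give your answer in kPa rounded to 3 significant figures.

γ' = 21.4 − 9.81 = 11.59 kN/m³ (submerged throughout). q = 11.59 × 1.27 = 14.719 kPa.
c·N_c = 97 × 5.14 = 498.58 kPa
q·N_q = 14.719 × 1 = 14.719 kPa
q_ult = 498.58 + 14.719 = 513.3 kPa.
q_all = 513.3 / 3 = 171.1 kPa.

q_all ≈ 171 kPa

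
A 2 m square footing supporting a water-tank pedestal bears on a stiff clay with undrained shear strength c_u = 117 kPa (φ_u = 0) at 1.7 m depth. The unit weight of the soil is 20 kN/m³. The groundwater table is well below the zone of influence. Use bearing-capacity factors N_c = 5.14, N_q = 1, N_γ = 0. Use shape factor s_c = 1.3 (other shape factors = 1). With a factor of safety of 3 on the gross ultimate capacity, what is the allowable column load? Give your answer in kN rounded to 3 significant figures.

P_all ≈ 1090 kN

Overburden at base level: q = 20 × 1.7 = 34 kPa.
Cohesion term c·N_c·s_c = 117 × 5.14 × 1.3 = 781.79 kPa; surcharge term q·N_q = 34 × 1 = 34 kPa.
q_ult = 781.79 + 34 = 815.79 kPa.
Gross allowable pressure q_all = 815.79 / 3 = 271.93 kPa.
Footing area = 4 m², so allowable column load = 271.93 × 4 = 1087.7 kN.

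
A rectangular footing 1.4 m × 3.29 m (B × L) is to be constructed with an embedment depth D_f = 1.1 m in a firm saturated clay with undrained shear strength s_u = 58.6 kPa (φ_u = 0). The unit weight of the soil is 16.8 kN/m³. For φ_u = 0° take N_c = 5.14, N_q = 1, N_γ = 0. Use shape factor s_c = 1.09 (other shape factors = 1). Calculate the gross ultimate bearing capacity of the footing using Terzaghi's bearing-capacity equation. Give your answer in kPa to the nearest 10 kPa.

Overburden at base level: q = 16.8 × 1.1 = 18.48 kPa.
Cohesion term c·N_c·s_c = 58.6 × 5.14 × 1.09 = 328.31 kPa; surcharge term q·N_q = 18.48 × 1 = 18.48 kPa.
q_ult = 328.31 + 18.48 = 346.79 kPa.

q_ult ≈ 350 kPa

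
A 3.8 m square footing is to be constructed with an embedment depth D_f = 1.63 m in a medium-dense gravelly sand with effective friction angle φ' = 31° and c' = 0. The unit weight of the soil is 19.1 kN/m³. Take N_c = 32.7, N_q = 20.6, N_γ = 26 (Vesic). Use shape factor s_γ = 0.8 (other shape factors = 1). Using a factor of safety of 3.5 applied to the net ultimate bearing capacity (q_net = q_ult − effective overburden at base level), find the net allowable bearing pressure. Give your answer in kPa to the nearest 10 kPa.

q = γ·D_f = 19.1 × 1.63 = 31.133 kPa.
q·N_q = 31.133 × 20.6 = 641.34 kPa
0.5·γ·B·N_γ·s_γ = 0.5 × 19.1 × 3.8 × 26 × 0.8 = 754.83 kPa
q_ult = 641.34 + 754.83 = 1396.2 kPa.
Net ultimate: q_net = 1396.2 − 31.133 = 1365 kPa.
q_all(net) = 1365 / 3.5 = 390.01 kPa.

q_all(net) ≈ 390 kPa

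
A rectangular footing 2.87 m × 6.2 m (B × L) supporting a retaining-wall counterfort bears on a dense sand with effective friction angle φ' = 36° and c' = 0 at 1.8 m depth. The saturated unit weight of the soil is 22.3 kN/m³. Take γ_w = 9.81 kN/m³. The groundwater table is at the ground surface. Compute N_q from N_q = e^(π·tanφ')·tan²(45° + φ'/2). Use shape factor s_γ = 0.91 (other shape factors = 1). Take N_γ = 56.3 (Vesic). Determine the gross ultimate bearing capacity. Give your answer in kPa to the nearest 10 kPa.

q_ult ≈ 1770 kPa

tan36° = 0.7265, so N_q = e^(π×0.7265)·tan²(63°) = 9.801 × 3.852 = 37.75.
Water table at ground surface, so effective unit weight γ' = 22.3 − 9.81 = 12.49 kN/m³ is used throughout; overburden q = 12.49 × 1.8 = 22.482 kPa; the same γ' applies in the ½γBN_γ term.
Surcharge term q·N_q = 22.482 × 37.752 = 848.75 kPa; self-weight term 0.5·γ·B·N_γ·s_γ = 0.5 × 12.49 × 2.87 × 56.3 × 0.91 = 918.26 kPa.
q_ult = 848.75 + 918.26 = 1767 kPa.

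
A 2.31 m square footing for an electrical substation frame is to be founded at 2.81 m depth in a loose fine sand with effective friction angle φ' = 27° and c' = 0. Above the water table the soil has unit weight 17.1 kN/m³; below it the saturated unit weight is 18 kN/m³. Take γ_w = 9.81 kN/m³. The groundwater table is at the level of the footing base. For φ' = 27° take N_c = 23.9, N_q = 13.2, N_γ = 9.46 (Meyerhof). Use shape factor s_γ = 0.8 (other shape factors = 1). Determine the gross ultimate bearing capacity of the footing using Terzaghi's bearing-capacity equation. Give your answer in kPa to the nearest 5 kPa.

q_ult ≈ 705 kPa

Overburden at base level: q = 17.1 × 2.81 = 48.051 kPa.
Below the base the soil is submerged, so the ½γBN_γ term uses γ' = 18 − 9.81 = 8.19 kN/m³.
Surcharge term q·N_q = 48.051 × 13.2 = 634.27 kPa; self-weight term 0.5·γ·B·N_γ·s_γ = 0.5 × 8.19 × 2.31 × 9.46 × 0.8 = 71.589 kPa.
q_ult = 634.27 + 71.589 = 705.86 kPa.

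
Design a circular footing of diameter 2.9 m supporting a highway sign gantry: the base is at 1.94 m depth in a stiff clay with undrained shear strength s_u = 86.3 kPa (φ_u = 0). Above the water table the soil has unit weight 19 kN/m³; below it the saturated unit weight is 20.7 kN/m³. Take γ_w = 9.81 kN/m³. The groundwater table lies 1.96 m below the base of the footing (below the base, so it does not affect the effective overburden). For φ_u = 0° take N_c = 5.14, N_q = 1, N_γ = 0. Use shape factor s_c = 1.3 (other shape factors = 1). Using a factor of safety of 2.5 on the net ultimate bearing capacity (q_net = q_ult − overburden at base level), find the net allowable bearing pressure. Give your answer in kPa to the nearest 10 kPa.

q_all(net) ≈ 230 kPa

q = γ·D_f = 19 × 1.94 = 36.86 kPa.
c·N_c·s_c = 86.3 × 5.14 × 1.3 = 576.66 kPa
q·N_q = 36.86 × 1 = 36.86 kPa
q_ult = 576.66 + 36.86 = 613.52 kPa.
q_net = 613.52 − 36.86 = 576.66 kPa.
q_all(net) = 576.66 / 2.5 = 230.66 kPa.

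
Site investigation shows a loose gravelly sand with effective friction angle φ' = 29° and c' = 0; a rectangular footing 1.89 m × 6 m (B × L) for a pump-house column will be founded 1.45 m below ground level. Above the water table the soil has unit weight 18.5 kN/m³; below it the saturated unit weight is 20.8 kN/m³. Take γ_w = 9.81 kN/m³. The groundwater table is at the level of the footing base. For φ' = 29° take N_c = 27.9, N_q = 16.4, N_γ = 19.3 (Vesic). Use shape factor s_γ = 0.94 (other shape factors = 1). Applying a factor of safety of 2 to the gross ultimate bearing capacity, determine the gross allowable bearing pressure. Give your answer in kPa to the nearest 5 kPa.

q_all ≈ 315 kPa

Overburden at base level: q = 18.5 × 1.45 = 26.825 kPa.
Below the base the soil is submerged, so the ½γBN_γ term uses γ' = 20.8 − 9.81 = 10.99 kN/m³.
Surcharge term q·N_q = 26.825 × 16.4 = 439.93 kPa; self-weight term 0.5·γ·B·N_γ·s_γ = 0.5 × 10.99 × 1.89 × 19.3 × 0.94 = 188.41 kPa.
q_ult = 439.93 + 188.41 = 628.34 kPa.
q_all = q_ult / FS = 628.34 / 2 = 314.17 kPa.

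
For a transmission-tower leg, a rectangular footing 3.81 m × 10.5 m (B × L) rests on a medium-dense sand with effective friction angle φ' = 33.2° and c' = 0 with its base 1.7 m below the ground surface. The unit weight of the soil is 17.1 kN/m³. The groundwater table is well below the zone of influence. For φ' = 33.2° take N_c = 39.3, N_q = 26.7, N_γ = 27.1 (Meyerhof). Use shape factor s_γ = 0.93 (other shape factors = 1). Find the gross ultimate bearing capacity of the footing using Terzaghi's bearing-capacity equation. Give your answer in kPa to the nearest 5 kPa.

q = γ·D_f = 17.1 × 1.7 = 29.07 kPa.
q·N_q = 29.07 × 26.7 = 776.17 kPa
0.5·γ·B·N_γ·s_γ = 0.5 × 17.1 × 3.81 × 27.1 × 0.93 = 821 kPa
q_ult = 776.17 + 821 = 1597.2 kPa.

q_ult ≈ 1595 kPa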